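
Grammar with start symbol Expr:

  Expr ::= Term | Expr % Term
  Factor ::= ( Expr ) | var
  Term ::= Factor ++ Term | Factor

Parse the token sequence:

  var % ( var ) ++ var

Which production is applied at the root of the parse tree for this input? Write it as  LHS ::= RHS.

Expr ::= Expr % Term

[Expr [Expr [Term [Factor var]]] % [Term [Factor ( [Expr [Term [Factor var]]] )] ++ [Term [Factor var]]]]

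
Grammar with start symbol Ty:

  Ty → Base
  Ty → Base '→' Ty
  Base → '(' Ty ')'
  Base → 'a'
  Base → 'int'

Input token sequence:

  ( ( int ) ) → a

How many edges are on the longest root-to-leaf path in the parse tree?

6

[Ty [Base ( [Ty [Base ( [Ty [Base int]] )]] )] → [Ty [Base a]]]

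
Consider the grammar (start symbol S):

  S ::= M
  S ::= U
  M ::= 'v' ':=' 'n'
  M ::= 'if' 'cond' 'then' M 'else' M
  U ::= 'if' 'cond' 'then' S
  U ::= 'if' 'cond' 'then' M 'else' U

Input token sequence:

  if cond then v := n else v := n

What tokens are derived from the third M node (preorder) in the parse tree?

[S [M if cond then [M v := n] else [M v := n]]]

v := n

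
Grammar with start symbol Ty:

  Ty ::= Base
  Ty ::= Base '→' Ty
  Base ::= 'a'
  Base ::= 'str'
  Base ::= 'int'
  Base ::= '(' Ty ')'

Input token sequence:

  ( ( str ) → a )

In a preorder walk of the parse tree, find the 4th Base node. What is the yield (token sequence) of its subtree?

[Ty [Base ( [Ty [Base ( [Ty [Base str]] )] → [Ty [Base a]]] )]]

a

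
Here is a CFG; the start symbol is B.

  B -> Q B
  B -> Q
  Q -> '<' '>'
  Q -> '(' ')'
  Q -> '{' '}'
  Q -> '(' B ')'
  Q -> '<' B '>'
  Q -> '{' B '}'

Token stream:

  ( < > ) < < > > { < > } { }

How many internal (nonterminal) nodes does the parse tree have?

[B [Q ( [B [Q < >]] )] [B [Q < [B [Q < >]] >] [B [Q { [B [Q < >]] }] [B [Q { }]]]]]

14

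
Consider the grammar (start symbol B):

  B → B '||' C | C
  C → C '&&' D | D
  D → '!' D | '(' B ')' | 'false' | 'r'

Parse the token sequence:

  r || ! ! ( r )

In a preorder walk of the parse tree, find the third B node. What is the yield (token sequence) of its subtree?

[B [B [C [D r]]] || [C [D ! [D ! [D ( [B [C [D r]]] )]]]]]

r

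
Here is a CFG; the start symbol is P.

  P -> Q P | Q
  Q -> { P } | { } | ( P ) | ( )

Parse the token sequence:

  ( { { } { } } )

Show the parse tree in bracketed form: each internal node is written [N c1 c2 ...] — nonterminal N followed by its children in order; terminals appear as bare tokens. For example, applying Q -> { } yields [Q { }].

[P [Q ( [P [Q { [P [Q { }] [P [Q { }]]] }]] )]]

P
Q
( P )
( Q )
( { P } )
( { Q P } )
( { { } P } )
( { { } Q } )
( { { } { } } )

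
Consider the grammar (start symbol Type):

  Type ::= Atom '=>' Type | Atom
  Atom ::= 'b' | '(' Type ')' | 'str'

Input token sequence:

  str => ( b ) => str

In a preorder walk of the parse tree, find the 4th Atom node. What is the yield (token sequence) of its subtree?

str

[Type [Atom str] => [Type [Atom ( [Type [Atom b]] )] => [Type [Atom str]]]]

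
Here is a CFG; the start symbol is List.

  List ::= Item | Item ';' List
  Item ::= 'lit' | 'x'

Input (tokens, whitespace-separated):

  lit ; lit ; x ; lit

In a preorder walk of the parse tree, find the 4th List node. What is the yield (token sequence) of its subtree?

[List [Item lit] ; [List [Item lit] ; [List [Item x] ; [List [Item lit]]]]]

lit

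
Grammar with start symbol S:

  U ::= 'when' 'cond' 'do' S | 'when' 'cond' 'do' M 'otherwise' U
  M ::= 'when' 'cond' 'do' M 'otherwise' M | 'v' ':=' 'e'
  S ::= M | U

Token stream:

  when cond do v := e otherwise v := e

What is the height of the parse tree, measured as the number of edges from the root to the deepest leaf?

[S [M when cond do [M v := e] otherwise [M v := e]]]

3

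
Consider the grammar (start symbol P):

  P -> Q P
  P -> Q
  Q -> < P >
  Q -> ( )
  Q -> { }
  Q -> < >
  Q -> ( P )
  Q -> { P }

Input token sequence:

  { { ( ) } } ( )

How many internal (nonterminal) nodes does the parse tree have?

8

[P [Q { [P [Q { [P [Q ( )]] }]] }] [P [Q ( )]]]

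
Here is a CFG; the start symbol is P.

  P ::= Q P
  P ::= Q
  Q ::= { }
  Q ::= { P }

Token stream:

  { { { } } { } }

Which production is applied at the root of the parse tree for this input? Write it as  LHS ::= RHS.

[P [Q { [P [Q { [P [Q { }]] }] [P [Q { }]]] }]]

P ::= Q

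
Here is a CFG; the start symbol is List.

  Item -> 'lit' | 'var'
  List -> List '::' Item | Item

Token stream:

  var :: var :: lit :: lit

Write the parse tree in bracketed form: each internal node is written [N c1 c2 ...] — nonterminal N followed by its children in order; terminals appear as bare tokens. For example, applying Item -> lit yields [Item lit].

[List [List [List [List [Item var]] :: [Item var]] :: [Item lit]] :: [Item lit]]

List
List :: Item
List :: Item :: Item
List :: Item :: Item :: Item
Item :: Item :: Item :: Item
var :: Item :: Item :: Item
var :: var :: Item :: Item
var :: var :: lit :: Item
var :: var :: lit :: lit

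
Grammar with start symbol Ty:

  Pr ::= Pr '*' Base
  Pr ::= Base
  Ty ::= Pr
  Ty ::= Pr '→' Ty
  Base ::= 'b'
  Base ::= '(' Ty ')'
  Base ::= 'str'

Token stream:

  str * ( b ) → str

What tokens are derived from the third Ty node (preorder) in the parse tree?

str

[Ty [Pr [Pr [Base str]] * [Base ( [Ty [Pr [Base b]]] )]] → [Ty [Pr [Base str]]]]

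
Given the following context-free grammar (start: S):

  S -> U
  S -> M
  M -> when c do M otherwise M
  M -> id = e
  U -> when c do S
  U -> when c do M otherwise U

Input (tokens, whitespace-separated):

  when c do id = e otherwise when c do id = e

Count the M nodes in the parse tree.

[S [U when c do [M id = e] otherwise [U when c do [S [M id = e]]]]]

2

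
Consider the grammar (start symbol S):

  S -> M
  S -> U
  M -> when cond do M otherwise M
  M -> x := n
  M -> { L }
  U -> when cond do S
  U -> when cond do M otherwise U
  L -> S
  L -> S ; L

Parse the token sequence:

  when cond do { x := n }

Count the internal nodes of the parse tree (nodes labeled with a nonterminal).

[S [U when cond do [S [M { [L [S [M x := n]]] }]]]]

7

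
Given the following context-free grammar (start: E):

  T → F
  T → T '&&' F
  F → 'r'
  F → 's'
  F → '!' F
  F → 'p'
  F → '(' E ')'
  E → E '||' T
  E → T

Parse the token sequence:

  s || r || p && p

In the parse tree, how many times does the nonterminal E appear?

[E [E [E [T [F s]]] || [T [F r]]] || [T [T [F p]] && [F p]]]

3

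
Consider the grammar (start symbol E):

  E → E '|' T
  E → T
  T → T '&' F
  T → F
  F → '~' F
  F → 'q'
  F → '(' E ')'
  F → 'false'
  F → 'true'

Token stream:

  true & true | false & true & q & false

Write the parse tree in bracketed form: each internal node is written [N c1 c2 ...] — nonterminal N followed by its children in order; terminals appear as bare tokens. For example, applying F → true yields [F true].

E
E | T
T | T
T & F | T
F & F | T
true & F | T
true & true | T
true & true | T & F
true & true | T & F & F
true & true | T & F & F & F
true & true | F & F & F & F
true & true | false & F & F & F
true & true | false & true & F & F
true & true | false & true & q & F
true & true | false & true & q & false

[E [E [T [T [F true]] & [F true]]] | [T [T [T [T [F false]] & [F true]] & [F q]] & [F false]]]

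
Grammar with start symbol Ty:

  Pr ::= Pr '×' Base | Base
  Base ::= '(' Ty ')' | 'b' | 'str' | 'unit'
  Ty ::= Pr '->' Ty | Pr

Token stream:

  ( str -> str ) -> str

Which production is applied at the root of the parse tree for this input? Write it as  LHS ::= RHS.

[Ty [Pr [Base ( [Ty [Pr [Base str]] -> [Ty [Pr [Base str]]]] )]] -> [Ty [Pr [Base str]]]]

Ty ::= Pr '->' Ty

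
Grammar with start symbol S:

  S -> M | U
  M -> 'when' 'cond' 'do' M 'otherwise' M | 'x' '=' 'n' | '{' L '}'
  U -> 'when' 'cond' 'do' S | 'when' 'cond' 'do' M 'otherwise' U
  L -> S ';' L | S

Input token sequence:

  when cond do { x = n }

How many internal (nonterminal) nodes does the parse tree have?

[S [U when cond do [S [M { [L [S [M x = n]]] }]]]]

7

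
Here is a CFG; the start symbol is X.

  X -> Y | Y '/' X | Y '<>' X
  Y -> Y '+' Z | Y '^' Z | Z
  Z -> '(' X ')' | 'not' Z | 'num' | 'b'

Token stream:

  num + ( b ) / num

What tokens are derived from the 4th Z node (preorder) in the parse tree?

num

[X [Y [Y [Z num]] + [Z ( [X [Y [Z b]]] )]] / [X [Y [Z num]]]]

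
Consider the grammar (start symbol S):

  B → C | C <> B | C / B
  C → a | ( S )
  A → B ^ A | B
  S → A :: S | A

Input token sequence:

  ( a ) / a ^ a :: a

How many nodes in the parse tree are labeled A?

[S [A [B [C ( [S [A [B [C a]]]] )] / [B [C a]]] ^ [A [B [C a]]]] :: [S [A [B [C a]]]]]

4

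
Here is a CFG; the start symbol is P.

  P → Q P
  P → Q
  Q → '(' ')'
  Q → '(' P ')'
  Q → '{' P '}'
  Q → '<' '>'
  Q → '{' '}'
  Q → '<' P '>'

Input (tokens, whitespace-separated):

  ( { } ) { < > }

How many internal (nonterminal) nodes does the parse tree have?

[P [Q ( [P [Q { }]] )] [P [Q { [P [Q < >]] }]]]

8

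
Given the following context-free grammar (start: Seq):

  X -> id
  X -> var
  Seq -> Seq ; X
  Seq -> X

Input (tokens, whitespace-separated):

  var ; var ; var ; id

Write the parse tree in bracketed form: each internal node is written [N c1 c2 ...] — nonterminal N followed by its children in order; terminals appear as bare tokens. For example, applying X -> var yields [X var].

[Seq [Seq [Seq [Seq [X var]] ; [X var]] ; [X var]] ; [X id]]

Seq
Seq ; X
Seq ; X ; X
Seq ; X ; X ; X
X ; X ; X ; X
var ; X ; X ; X
var ; var ; X ; X
var ; var ; var ; X
var ; var ; var ; id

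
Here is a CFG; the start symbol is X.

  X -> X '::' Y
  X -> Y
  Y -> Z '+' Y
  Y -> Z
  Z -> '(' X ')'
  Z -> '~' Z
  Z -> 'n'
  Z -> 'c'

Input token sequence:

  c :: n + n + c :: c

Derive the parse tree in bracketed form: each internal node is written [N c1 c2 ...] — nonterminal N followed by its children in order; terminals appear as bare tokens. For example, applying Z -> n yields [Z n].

X
X :: Y
X :: Y :: Y
Y :: Y :: Y
Z :: Y :: Y
c :: Y :: Y
c :: Z + Y :: Y
c :: n + Y :: Y
c :: n + Z + Y :: Y
c :: n + n + Y :: Y
c :: n + n + Z :: Y
c :: n + n + c :: Y
c :: n + n + c :: Z
c :: n + n + c :: c

[X [X [X [Y [Z c]]] :: [Y [Z n] + [Y [Z n] + [Y [Z c]]]]] :: [Y [Z c]]]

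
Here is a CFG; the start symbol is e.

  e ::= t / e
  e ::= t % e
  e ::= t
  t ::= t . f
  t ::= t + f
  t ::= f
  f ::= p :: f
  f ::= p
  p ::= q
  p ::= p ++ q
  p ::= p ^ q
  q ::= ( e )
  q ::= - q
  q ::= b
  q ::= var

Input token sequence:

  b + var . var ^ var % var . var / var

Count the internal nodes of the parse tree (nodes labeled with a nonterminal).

[e [t [t [t [f [p [q b]]]] + [f [p [q var]]]] . [f [p [p [q var]] ^ [q var]]]] % [e [t [t [f [p [q var]]]] . [f [p [q var]]]] / [e [t [f [p [q var]]]]]]]

29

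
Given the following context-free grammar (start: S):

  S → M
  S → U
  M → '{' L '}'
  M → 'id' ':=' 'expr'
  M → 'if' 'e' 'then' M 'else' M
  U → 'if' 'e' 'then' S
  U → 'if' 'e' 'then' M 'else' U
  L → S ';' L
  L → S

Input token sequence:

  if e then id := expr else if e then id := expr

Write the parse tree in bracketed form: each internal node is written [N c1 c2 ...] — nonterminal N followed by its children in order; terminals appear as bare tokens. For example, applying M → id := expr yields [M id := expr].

[S [U if e then [M id := expr] else [U if e then [S [M id := expr]]]]]

S
U
if e then M else U
if e then id := expr else U
if e then id := expr else if e then S
if e then id := expr else if e then M
if e then id := expr else if e then id := expr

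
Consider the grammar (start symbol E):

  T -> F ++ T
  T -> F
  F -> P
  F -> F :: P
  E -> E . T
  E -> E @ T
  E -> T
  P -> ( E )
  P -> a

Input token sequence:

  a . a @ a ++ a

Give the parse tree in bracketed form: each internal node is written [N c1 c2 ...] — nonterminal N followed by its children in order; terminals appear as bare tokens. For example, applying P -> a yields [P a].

E
E @ T
E . T @ T
T . T @ T
F . T @ T
P . T @ T
a . T @ T
a . F @ T
a . P @ T
a . a @ T
a . a @ F ++ T
a . a @ P ++ T
a . a @ a ++ T
a . a @ a ++ F
a . a @ a ++ P
a . a @ a ++ a

[E [E [E [T [F [P a]]]] . [T [F [P a]]]] @ [T [F [P a]] ++ [T [F [P a]]]]]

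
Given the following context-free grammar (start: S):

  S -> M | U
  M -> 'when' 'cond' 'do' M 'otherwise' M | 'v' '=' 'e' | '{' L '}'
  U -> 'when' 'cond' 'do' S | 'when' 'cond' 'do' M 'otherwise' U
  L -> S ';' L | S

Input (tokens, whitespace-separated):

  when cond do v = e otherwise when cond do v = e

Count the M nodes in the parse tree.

[S [U when cond do [M v = e] otherwise [U when cond do [S [M v = e]]]]]

2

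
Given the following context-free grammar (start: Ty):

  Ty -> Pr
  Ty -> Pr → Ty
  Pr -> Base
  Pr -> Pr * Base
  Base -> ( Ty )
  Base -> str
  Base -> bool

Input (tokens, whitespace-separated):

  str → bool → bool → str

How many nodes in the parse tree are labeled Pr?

4

[Ty [Pr [Base str]] → [Ty [Pr [Base bool]] → [Ty [Pr [Base bool]] → [Ty [Pr [Base str]]]]]]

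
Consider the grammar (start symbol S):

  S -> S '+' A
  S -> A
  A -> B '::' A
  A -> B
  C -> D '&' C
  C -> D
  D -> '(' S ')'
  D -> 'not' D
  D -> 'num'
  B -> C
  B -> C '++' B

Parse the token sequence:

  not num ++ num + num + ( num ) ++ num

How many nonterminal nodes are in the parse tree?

27

[S [S [S [A [B [C [D not [D num]]] ++ [B [C [D num]]]]]] + [A [B [C [D num]]]]] + [A [B [C [D ( [S [A [B [C [D num]]]]] )]] ++ [B [C [D num]]]]]]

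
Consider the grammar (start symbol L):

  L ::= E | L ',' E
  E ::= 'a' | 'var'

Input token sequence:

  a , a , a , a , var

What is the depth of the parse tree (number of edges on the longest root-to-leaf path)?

[L [L [L [L [L [E a]] , [E a]] , [E a]] , [E a]] , [E var]]

6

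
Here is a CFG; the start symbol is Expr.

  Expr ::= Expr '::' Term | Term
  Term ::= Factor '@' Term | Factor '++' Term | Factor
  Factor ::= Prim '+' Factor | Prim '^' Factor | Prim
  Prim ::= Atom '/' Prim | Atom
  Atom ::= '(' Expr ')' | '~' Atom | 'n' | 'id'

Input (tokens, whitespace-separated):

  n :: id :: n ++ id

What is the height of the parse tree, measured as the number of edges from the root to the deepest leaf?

[Expr [Expr [Expr [Term [Factor [Prim [Atom n]]]]] :: [Term [Factor [Prim [Atom id]]]]] :: [Term [Factor [Prim [Atom n]]] ++ [Term [Factor [Prim [Atom id]]]]]]

7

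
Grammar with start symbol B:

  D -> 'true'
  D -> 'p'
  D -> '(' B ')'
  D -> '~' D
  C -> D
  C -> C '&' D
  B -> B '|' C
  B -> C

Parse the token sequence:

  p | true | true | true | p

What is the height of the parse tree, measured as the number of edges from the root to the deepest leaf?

7

[B [B [B [B [B [C [D p]]] | [C [D true]]] | [C [D true]]] | [C [D true]]] | [C [D p]]]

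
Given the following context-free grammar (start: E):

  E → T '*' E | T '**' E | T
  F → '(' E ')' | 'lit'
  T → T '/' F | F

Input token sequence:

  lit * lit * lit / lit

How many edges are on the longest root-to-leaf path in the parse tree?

[E [T [F lit]] * [E [T [F lit]] * [E [T [T [F lit]] / [F lit]]]]]

6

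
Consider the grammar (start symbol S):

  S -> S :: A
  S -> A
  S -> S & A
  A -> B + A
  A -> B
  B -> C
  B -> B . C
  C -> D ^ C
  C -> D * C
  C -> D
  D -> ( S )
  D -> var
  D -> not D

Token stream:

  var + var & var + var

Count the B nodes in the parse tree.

[S [S [A [B [C [D var]]] + [A [B [C [D var]]]]]] & [A [B [C [D var]]] + [A [B [C [D var]]]]]]

4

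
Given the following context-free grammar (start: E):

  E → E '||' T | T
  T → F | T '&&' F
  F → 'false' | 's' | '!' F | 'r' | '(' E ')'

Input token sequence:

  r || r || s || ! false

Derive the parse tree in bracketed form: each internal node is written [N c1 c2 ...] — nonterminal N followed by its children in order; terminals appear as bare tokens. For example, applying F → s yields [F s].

[E [E [E [E [T [F r]]] || [T [F r]]] || [T [F s]]] || [T [F ! [F false]]]]

E
E || T
E || T || T
E || T || T || T
T || T || T || T
F || T || T || T
r || T || T || T
r || F || T || T
r || r || T || T
r || r || F || T
r || r || s || T
r || r || s || F
r || r || s || ! F
r || r || s || ! false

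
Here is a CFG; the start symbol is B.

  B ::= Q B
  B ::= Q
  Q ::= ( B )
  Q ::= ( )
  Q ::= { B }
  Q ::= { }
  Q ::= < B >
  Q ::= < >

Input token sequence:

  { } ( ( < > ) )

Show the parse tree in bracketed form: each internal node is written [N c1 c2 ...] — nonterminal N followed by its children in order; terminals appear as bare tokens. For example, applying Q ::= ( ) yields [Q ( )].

B
Q B
{ } B
{ } Q
{ } ( B )
{ } ( Q )
{ } ( ( B ) )
{ } ( ( Q ) )
{ } ( ( < > ) )

[B [Q { }] [B [Q ( [B [Q ( [B [Q < >]] )]] )]]]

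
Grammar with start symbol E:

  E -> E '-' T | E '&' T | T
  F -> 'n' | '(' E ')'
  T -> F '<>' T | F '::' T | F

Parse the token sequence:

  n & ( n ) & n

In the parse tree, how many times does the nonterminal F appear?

4

[E [E [E [T [F n]]] & [T [F ( [E [T [F n]]] )]]] & [T [F n]]]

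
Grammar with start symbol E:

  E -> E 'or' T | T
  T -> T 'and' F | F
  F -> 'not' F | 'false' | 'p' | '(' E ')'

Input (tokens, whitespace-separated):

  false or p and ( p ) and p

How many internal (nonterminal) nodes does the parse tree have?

[E [E [T [F false]]] or [T [T [T [F p]] and [F ( [E [T [F p]]] )]] and [F p]]]

13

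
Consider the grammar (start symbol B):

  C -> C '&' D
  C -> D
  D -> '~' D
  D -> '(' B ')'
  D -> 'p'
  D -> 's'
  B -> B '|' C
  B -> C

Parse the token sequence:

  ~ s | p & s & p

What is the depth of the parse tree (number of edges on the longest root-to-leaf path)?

5

[B [B [C [D ~ [D s]]]] | [C [C [C [D p]] & [D s]] & [D p]]]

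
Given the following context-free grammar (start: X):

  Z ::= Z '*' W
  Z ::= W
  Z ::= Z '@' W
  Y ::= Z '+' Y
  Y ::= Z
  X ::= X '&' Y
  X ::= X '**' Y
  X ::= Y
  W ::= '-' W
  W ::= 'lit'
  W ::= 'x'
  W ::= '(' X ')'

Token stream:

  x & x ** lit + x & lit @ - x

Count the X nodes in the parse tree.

[X [X [X [X [Y [Z [W x]]]] & [Y [Z [W x]]]] ** [Y [Z [W lit]] + [Y [Z [W x]]]]] & [Y [Z [Z [W lit]] @ [W - [W x]]]]]

4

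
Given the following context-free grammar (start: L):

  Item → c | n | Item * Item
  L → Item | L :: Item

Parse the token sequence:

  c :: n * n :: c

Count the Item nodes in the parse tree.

5

[L [L [L [Item c]] :: [Item [Item n] * [Item n]]] :: [Item c]]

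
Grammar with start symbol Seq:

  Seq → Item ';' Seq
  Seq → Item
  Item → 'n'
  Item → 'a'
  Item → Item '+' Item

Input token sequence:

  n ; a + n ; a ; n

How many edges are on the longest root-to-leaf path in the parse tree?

[Seq [Item n] ; [Seq [Item [Item a] + [Item n]] ; [Seq [Item a] ; [Seq [Item n]]]]]

5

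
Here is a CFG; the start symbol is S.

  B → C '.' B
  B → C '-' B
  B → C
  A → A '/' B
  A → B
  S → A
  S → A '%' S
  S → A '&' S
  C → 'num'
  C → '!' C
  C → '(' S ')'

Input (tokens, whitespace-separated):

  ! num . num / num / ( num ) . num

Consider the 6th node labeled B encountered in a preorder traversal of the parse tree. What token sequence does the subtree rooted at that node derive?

num

[S [A [A [A [B [C ! [C num]] . [B [C num]]]] / [B [C num]]] / [B [C ( [S [A [B [C num]]]] )] . [B [C num]]]]]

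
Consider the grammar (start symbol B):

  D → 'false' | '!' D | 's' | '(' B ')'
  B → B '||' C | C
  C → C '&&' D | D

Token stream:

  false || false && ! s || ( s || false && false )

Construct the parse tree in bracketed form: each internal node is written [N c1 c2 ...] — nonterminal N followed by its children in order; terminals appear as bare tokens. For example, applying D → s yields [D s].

B
B || C
B || C || C
C || C || C
D || C || C
false || C || C
false || C && D || C
false || D && D || C
false || false && D || C
false || false && ! D || C
false || false && ! s || C
false || false && ! s || D
false || false && ! s || ( B )
false || false && ! s || ( B || C )
false || false && ! s || ( C || C )
false || false && ! s || ( D || C )
false || false && ! s || ( s || C )
false || false && ! s || ( s || C && D )
false || false && ! s || ( s || D && D )
false || false && ! s || ( s || false && D )
false || false && ! s || ( s || false && false )

[B [B [B [C [D false]]] || [C [C [D false]] && [D ! [D s]]]] || [C [D ( [B [B [C [D s]]] || [C [C [D false]] && [D false]]] )]]]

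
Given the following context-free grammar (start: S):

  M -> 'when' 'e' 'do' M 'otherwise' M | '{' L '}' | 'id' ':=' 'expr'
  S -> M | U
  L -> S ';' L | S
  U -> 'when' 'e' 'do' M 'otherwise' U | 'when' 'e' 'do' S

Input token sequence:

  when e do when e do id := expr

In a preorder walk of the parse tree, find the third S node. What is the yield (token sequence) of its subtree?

id := expr

[S [U when e do [S [U when e do [S [M id := expr]]]]]]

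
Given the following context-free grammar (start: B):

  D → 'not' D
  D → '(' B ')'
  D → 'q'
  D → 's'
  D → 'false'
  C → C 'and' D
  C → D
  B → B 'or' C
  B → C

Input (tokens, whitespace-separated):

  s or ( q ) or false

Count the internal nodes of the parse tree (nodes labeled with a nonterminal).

[B [B [B [C [D s]]] or [C [D ( [B [C [D q]]] )]]] or [C [D false]]]

12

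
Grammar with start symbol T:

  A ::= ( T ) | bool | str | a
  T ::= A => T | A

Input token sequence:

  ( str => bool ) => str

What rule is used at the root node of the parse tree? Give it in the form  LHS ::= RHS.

[T [A ( [T [A str] => [T [A bool]]] )] => [T [A str]]]

T ::= A => T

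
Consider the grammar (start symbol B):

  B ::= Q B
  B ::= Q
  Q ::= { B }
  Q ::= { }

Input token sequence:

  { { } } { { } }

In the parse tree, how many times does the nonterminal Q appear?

4

[B [Q { [B [Q { }]] }] [B [Q { [B [Q { }]] }]]]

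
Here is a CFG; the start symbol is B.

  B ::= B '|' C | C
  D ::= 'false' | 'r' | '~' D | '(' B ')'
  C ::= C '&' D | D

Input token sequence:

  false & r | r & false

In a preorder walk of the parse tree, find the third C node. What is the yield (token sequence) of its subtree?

r & false

[B [B [C [C [D false]] & [D r]]] | [C [C [D r]] & [D false]]]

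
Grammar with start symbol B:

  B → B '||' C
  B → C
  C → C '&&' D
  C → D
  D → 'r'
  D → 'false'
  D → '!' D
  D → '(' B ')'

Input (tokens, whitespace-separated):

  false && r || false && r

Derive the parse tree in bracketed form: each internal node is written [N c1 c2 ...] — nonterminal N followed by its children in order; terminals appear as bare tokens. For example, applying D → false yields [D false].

[B [B [C [C [D false]] && [D r]]] || [C [C [D false]] && [D r]]]

B
B || C
C || C
C && D || C
D && D || C
false && D || C
false && r || C
false && r || C && D
false && r || D && D
false && r || false && D
false && r || false && r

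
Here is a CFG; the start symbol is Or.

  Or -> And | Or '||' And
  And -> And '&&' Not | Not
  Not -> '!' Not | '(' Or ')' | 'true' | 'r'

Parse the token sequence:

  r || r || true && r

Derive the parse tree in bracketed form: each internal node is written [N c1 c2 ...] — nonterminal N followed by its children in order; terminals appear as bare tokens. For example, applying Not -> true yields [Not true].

Or
Or || And
Or || And || And
And || And || And
Not || And || And
r || And || And
r || Not || And
r || r || And
r || r || And && Not
r || r || Not && Not
r || r || true && Not
r || r || true && r

[Or [Or [Or [And [Not r]]] || [And [Not r]]] || [And [And [Not true]] && [Not r]]]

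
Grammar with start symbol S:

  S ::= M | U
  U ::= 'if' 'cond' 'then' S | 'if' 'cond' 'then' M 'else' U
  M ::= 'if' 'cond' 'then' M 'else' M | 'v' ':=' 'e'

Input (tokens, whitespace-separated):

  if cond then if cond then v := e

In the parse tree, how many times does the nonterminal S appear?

3

[S [U if cond then [S [U if cond then [S [M v := e]]]]]]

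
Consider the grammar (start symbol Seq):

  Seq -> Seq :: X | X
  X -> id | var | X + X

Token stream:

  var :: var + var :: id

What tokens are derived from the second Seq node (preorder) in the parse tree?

[Seq [Seq [Seq [X var]] :: [X [X var] + [X var]]] :: [X id]]

var :: var + var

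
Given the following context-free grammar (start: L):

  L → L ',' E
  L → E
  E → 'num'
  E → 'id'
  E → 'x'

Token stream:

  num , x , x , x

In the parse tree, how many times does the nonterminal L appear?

[L [L [L [L [E num]] , [E x]] , [E x]] , [E x]]

4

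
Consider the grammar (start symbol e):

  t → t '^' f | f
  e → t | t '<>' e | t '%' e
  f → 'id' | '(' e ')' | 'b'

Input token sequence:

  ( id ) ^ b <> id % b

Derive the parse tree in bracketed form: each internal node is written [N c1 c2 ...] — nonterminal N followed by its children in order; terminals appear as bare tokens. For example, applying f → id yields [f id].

e
t <> e
t ^ f <> e
f ^ f <> e
( e ) ^ f <> e
( t ) ^ f <> e
( f ) ^ f <> e
( id ) ^ f <> e
( id ) ^ b <> e
( id ) ^ b <> t % e
( id ) ^ b <> f % e
( id ) ^ b <> id % e
( id ) ^ b <> id % t
( id ) ^ b <> id % f
( id ) ^ b <> id % b

[e [t [t [f ( [e [t [f id]]] )]] ^ [f b]] <> [e [t [f id]] % [e [t [f b]]]]]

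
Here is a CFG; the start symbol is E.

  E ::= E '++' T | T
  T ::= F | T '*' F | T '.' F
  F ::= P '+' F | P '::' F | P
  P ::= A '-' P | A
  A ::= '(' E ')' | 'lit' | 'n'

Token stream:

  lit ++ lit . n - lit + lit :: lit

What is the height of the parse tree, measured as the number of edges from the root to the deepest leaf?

[E [E [T [F [P [A lit]]]]] ++ [T [T [F [P [A lit]]]] . [F [P [A n] - [P [A lit]]] + [F [P [A lit]] :: [F [P [A lit]]]]]]]

7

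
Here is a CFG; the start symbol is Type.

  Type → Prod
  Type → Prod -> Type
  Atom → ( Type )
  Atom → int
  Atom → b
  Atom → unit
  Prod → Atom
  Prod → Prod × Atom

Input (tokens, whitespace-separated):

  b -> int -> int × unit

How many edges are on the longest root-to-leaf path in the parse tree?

6

[Type [Prod [Atom b]] -> [Type [Prod [Atom int]] -> [Type [Prod [Prod [Atom int]] × [Atom unit]]]]]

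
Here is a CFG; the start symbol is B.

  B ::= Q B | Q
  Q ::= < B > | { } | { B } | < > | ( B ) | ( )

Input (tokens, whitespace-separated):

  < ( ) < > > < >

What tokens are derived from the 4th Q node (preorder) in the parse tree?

< >

[B [Q < [B [Q ( )] [B [Q < >]]] >] [B [Q < >]]]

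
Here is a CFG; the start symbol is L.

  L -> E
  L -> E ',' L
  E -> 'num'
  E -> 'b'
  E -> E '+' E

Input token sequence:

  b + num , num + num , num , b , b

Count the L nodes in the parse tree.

[L [E [E b] + [E num]] , [L [E [E num] + [E num]] , [L [E num] , [L [E b] , [L [E b]]]]]]

5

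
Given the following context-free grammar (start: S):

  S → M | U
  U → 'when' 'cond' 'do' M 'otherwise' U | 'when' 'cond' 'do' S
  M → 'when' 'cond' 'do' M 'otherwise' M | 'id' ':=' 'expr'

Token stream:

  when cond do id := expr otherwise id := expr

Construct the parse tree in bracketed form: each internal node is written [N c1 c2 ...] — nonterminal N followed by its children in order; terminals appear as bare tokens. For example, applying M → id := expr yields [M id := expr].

[S [M when cond do [M id := expr] otherwise [M id := expr]]]

S
M
when cond do M otherwise M
when cond do id := expr otherwise M
when cond do id := expr otherwise id := expr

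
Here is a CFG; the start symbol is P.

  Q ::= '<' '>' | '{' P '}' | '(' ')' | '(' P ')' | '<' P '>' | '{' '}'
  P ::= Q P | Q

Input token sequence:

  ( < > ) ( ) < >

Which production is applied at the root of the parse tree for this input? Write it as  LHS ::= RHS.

P ::= Q P

[P [Q ( [P [Q < >]] )] [P [Q ( )] [P [Q < >]]]]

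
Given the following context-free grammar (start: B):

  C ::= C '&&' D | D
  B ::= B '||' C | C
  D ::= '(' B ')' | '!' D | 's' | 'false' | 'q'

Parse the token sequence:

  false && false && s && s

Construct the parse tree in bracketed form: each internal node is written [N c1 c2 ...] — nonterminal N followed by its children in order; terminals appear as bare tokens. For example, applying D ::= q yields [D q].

B
C
C && D
C && D && D
C && D && D && D
D && D && D && D
false && D && D && D
false && false && D && D
false && false && s && D
false && false && s && s

[B [C [C [C [C [D false]] && [D false]] && [D s]] && [D s]]]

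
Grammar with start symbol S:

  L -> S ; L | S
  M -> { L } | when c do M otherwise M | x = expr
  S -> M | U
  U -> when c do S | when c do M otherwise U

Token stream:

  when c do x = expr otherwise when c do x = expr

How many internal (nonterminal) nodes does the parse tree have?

6

[S [U when c do [M x = expr] otherwise [U when c do [S [M x = expr]]]]]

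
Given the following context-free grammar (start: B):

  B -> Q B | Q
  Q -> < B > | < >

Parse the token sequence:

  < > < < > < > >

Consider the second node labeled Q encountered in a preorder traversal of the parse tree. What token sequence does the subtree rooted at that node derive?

< < > < > >

[B [Q < >] [B [Q < [B [Q < >] [B [Q < >]]] >]]]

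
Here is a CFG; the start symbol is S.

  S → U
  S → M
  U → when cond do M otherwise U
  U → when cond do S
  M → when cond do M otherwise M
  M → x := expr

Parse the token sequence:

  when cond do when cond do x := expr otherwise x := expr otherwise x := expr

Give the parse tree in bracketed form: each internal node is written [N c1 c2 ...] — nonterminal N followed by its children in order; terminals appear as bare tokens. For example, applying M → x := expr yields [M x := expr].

[S [M when cond do [M when cond do [M x := expr] otherwise [M x := expr]] otherwise [M x := expr]]]

S
M
when cond do M otherwise M
when cond do when cond do M otherwise M otherwise M
when cond do when cond do x := expr otherwise M otherwise M
when cond do when cond do x := expr otherwise x := expr otherwise M
when cond do when cond do x := expr otherwise x := expr otherwise x := expr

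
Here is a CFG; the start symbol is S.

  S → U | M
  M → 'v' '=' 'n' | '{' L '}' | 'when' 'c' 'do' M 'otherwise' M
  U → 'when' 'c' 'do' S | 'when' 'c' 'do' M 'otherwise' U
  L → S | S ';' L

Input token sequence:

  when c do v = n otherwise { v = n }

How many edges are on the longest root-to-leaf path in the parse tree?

[S [M when c do [M v = n] otherwise [M { [L [S [M v = n]]] }]]]

6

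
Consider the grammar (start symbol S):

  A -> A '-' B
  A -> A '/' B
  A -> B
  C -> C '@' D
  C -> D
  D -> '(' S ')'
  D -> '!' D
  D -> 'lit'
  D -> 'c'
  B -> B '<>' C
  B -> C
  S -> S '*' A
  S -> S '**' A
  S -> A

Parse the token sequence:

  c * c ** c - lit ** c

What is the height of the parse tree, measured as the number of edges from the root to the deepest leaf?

[S [S [S [S [A [B [C [D c]]]]] * [A [B [C [D c]]]]] ** [A [A [B [C [D c]]]] - [B [C [D lit]]]]] ** [A [B [C [D c]]]]]

8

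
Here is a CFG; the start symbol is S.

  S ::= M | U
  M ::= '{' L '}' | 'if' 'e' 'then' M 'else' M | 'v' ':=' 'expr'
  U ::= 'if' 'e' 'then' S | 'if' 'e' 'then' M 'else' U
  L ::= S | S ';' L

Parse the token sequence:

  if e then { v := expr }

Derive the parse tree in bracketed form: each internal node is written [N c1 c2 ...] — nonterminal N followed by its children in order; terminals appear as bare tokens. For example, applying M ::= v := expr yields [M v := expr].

[S [U if e then [S [M { [L [S [M v := expr]]] }]]]]

S
U
if e then S
if e then M
if e then { L }
if e then { S }
if e then { M }
if e then { v := expr }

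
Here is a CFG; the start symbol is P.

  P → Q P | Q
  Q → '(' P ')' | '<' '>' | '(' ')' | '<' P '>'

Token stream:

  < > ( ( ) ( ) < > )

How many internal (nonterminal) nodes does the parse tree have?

[P [Q < >] [P [Q ( [P [Q ( )] [P [Q ( )] [P [Q < >]]]] )]]]

10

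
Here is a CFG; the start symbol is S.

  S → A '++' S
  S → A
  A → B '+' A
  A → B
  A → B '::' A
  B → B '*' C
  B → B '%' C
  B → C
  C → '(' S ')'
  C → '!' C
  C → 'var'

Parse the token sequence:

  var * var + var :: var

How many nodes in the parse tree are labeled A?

3

[S [A [B [B [C var]] * [C var]] + [A [B [C var]] :: [A [B [C var]]]]]]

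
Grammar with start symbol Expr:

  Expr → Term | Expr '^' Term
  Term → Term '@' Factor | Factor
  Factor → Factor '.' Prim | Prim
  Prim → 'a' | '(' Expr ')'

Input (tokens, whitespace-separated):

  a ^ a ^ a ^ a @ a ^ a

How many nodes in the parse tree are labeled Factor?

[Expr [Expr [Expr [Expr [Expr [Term [Factor [Prim a]]]] ^ [Term [Factor [Prim a]]]] ^ [Term [Factor [Prim a]]]] ^ [Term [Term [Factor [Prim a]]] @ [Factor [Prim a]]]] ^ [Term [Factor [Prim a]]]]

6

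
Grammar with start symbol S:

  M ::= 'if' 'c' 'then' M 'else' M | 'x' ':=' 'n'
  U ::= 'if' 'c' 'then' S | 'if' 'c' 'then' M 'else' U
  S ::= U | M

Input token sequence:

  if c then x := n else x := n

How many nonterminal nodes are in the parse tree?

4

[S [M if c then [M x := n] else [M x := n]]]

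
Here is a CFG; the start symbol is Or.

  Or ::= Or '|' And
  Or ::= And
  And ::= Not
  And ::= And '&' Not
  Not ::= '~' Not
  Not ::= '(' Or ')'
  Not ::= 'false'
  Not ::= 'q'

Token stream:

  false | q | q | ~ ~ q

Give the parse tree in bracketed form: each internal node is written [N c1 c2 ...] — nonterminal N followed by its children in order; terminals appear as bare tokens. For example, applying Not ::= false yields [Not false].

Or
Or | And
Or | And | And
Or | And | And | And
And | And | And | And
Not | And | And | And
false | And | And | And
false | Not | And | And
false | q | And | And
false | q | Not | And
false | q | q | And
false | q | q | Not
false | q | q | ~ Not
false | q | q | ~ ~ Not
false | q | q | ~ ~ q

[Or [Or [Or [Or [And [Not false]]] | [And [Not q]]] | [And [Not q]]] | [And [Not ~ [Not ~ [Not q]]]]]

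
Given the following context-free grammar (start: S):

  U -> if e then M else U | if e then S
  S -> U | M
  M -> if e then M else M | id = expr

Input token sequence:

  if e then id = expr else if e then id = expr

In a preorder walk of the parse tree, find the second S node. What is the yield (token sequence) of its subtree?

[S [U if e then [M id = expr] else [U if e then [S [M id = expr]]]]]

id = expr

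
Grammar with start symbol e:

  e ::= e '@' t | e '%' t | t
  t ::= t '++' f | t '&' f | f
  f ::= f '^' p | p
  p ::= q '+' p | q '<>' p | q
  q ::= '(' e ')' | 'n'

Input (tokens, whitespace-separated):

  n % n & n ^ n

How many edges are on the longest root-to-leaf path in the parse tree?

[e [e [t [f [p [q n]]]]] % [t [t [f [p [q n]]]] & [f [f [p [q n]]] ^ [p [q n]]]]]

6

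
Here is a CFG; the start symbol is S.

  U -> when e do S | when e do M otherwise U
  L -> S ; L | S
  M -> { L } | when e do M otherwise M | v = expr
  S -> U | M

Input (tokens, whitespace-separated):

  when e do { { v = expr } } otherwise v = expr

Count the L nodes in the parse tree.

[S [M when e do [M { [L [S [M { [L [S [M v = expr]]] }]]] }] otherwise [M v = expr]]]

2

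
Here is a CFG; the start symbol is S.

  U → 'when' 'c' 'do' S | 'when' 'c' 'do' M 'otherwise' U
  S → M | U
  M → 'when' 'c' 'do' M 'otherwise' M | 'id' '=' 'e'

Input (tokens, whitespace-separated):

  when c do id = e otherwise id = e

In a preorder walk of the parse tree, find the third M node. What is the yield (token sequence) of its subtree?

id = e

[S [M when c do [M id = e] otherwise [M id = e]]]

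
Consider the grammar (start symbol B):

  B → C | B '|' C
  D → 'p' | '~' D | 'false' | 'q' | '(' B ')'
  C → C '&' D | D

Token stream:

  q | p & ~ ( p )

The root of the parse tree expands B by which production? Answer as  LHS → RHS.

B → B '|' C

[B [B [C [D q]]] | [C [C [D p]] & [D ~ [D ( [B [C [D p]]] )]]]]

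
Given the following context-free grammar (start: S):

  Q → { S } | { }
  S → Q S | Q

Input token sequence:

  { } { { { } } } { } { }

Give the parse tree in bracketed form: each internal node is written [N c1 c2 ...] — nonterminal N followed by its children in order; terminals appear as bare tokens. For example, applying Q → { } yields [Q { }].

S
Q S
{ } S
{ } Q S
{ } { S } S
{ } { Q } S
{ } { { S } } S
{ } { { Q } } S
{ } { { { } } } S
{ } { { { } } } Q S
{ } { { { } } } { } S
{ } { { { } } } { } Q
{ } { { { } } } { } { }

[S [Q { }] [S [Q { [S [Q { [S [Q { }]] }]] }] [S [Q { }] [S [Q { }]]]]]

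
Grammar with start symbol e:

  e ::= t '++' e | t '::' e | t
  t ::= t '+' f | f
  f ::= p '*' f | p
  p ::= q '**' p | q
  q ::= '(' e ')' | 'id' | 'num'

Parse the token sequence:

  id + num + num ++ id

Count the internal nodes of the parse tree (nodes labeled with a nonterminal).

[e [t [t [t [f [p [q id]]]] + [f [p [q num]]]] + [f [p [q num]]]] ++ [e [t [f [p [q id]]]]]]

18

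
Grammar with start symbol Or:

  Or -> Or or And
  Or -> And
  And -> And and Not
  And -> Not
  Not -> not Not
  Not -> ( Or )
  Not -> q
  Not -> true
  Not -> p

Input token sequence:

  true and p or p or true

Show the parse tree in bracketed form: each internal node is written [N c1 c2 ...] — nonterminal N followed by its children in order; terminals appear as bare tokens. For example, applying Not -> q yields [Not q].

Or
Or or And
Or or And or And
And or And or And
And and Not or And or And
Not and Not or And or And
true and Not or And or And
true and p or And or And
true and p or Not or And
true and p or p or And
true and p or p or Not
true and p or p or true

[Or [Or [Or [And [And [Not true]] and [Not p]]] or [And [Not p]]] or [And [Not true]]]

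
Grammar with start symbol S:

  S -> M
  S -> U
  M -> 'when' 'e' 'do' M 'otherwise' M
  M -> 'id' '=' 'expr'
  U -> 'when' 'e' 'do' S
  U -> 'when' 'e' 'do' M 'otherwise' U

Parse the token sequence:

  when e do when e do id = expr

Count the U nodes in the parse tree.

[S [U when e do [S [U when e do [S [M id = expr]]]]]]

2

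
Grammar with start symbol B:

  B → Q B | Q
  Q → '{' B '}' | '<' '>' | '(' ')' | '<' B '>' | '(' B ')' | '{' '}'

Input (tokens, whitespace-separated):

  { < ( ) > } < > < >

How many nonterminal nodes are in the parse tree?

[B [Q { [B [Q < [B [Q ( )]] >]] }] [B [Q < >] [B [Q < >]]]]

10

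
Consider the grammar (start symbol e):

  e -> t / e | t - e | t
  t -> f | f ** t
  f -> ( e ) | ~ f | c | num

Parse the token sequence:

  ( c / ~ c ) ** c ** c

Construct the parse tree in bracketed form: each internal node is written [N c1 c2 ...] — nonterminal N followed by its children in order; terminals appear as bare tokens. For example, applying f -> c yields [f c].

e
t
f ** t
( e ) ** t
( t / e ) ** t
( f / e ) ** t
( c / e ) ** t
( c / t ) ** t
( c / f ) ** t
( c / ~ f ) ** t
( c / ~ c ) ** t
( c / ~ c ) ** f ** t
( c / ~ c ) ** c ** t
( c / ~ c ) ** c ** f
( c / ~ c ) ** c ** c

[e [t [f ( [e [t [f c]] / [e [t [f ~ [f c]]]]] )] ** [t [f c] ** [t [f c]]]]]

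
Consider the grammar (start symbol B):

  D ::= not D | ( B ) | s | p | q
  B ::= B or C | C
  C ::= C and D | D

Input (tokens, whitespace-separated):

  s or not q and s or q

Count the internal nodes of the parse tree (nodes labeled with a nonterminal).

12

[B [B [B [C [D s]]] or [C [C [D not [D q]]] and [D s]]] or [C [D q]]]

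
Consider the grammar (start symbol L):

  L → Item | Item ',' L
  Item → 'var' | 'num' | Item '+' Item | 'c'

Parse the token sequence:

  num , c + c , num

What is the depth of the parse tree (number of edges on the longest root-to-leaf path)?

4

[L [Item num] , [L [Item [Item c] + [Item c]] , [L [Item num]]]]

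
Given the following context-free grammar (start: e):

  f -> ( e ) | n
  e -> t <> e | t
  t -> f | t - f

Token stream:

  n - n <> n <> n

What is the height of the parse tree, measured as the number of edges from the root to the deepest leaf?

[e [t [t [f n]] - [f n]] <> [e [t [f n]] <> [e [t [f n]]]]]

5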